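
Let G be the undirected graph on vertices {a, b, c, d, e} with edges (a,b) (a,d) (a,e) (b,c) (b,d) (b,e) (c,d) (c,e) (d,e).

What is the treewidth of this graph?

A width-3 tree decomposition is:
Bags: B1 = {a, b, d, e}  B2 = {b, c, d, e}
Tree: B1–B2
Every bag has size at most 4, so the width is 4 − 1 = 3 and tw(G) ≤ 3. Conversely, {b, c, d, e} is a clique of size 4, and the vertices of any clique must share a bag in every tree decomposition; so some bag has ≥ 4 vertices and tw(G) ≥ 3. Combining the bounds, tw(G) = 3.

3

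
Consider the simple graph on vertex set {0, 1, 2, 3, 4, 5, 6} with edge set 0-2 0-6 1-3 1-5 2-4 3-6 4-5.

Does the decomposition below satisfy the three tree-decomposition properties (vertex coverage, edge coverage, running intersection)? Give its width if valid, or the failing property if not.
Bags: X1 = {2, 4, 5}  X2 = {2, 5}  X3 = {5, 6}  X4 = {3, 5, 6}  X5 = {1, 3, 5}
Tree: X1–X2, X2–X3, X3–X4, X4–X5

A tree decomposition must satisfy three properties: every vertex lies in some bag; for every edge, both endpoints lie together in some bag; and for every vertex, the bags containing it form a connected subtree. Here vertex 0 appears in no bag, so the decomposition is invalid.

No — vertex 0 appears in no bag.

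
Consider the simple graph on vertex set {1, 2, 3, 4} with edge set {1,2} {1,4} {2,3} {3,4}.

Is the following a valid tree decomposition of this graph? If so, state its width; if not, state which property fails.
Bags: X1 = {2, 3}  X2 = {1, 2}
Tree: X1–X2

No — vertex 4 appears in no bag.

A tree decomposition must satisfy three properties: every vertex lies in some bag; for every edge, both endpoints lie together in some bag; and for every vertex, the bags containing it form a connected subtree. Here vertex 4 appears in no bag, so the decomposition is invalid.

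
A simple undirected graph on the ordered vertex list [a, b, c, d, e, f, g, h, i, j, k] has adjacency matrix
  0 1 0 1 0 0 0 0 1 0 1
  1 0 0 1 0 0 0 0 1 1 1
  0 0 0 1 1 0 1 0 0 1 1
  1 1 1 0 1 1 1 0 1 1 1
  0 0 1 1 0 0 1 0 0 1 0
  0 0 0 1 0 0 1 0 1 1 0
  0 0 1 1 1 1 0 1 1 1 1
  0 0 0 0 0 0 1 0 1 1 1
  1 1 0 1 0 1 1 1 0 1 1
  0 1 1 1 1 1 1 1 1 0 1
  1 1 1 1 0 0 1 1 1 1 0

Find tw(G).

4

A width-4 tree decomposition is:
Bags: B1 = {c, d, g, j, k}  B2 = {d, g, i, j, k}  B3 = {b, d, i, j, k}  B4 = {a, b, d, i, k}  B5 = {g, h, i, j, k}  B6 = {c, d, e, g, j}  B7 = {d, f, g, i, j}
Tree: B1–B2, B2–B3, B3–B4, B2–B5, B1–B6, B2–B7
Each bag holds 5 vertices, so the decomposition has width 4, which upper-bounds the treewidth. Conversely, {c, d, e, g, j} is a clique of size 5, and the vertices of any clique must share a bag in every tree decomposition; so some bag has ≥ 5 vertices and tw(G) ≥ 4. Combining the bounds, tw(G) = 4.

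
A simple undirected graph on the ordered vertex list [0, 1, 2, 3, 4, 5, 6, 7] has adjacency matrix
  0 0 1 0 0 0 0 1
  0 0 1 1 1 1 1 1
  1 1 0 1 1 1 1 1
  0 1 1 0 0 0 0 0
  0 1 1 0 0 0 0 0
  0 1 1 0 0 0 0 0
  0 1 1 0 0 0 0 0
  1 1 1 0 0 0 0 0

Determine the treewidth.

2

A width-2 tree decomposition is:
Bags: B1 = {1, 2, 7}  B2 = {1, 2, 5}  B3 = {1, 2, 3}  B4 = {0, 2, 7}  B5 = {1, 2, 4}  B6 = {1, 2, 6}
Tree: B1–B2, B1–B3, B1–B4, B3–B5, B2–B6
Every bag has size at most 3, so the width is 3 − 1 = 2 and tw(G) ≤ 2. Conversely, {0, 2, 7} is a clique of size 3, and the vertices of any clique must share a bag in every tree decomposition; so some bag has ≥ 3 vertices and tw(G) ≥ 2. The upper and lower bounds meet at 2, so that is the treewidth.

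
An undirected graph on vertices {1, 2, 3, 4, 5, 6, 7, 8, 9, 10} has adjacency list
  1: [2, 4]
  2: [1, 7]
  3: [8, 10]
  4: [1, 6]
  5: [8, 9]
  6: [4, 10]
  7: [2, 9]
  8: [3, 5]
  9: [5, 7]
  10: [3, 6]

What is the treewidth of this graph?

2

A width-2 tree decomposition is:
Bags: B1 = {5, 7, 9}  B2 = {5, 7, 8}  B3 = {3, 7, 8}  B4 = {3, 7, 10}  B5 = {6, 7, 10}  B6 = {4, 6, 7}  B7 = {1, 4, 7}  B8 = {1, 2, 7}
Tree: B1–B2, B2–B3, B3–B4, B4–B5, B5–B6, B6–B7, B7–B8
Each bag holds 3 vertices, so the decomposition has width 2, which upper-bounds the treewidth. The edges 7–9–5–8–3–10–6–4–1–2–7 form a cycle, so G is not a tree and its treewidth is at least 2. Combining the bounds, tw(G) = 2.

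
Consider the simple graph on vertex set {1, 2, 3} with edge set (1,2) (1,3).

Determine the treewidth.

A width-1 tree decomposition is:
Bags: B1 = {1, 2}  B2 = {1, 3}
Tree: B1–B2
Each bag holds 2 vertices, so the decomposition has width 1, which upper-bounds the treewidth. G has an edge, so its treewidth is at least 1. Combining the bounds, tw(G) = 1.

1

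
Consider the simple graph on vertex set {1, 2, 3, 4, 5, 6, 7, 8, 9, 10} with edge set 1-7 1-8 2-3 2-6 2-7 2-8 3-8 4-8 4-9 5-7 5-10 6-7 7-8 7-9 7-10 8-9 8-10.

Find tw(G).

A width-2 tree decomposition is:
Bags: B1 = {4, 8, 9}  B2 = {7, 8, 9}  B3 = {7, 8, 10}  B4 = {2, 7, 8}  B5 = {1, 7, 8}  B6 = {2, 3, 8}  B7 = {5, 7, 10}  B8 = {2, 6, 7}
Tree: B1–B2, B2–B3, B3–B4, B2–B5, B4–B6, B3–B7, B4–B8
The largest bag has 3 vertices, giving width 2; this decomposition certifies tw(G) ≤ 2. Conversely, {2, 3, 8} is a clique of size 3, and the vertices of any clique must share a bag in every tree decomposition; so some bag has ≥ 3 vertices and tw(G) ≥ 2. Therefore the treewidth is 2.

2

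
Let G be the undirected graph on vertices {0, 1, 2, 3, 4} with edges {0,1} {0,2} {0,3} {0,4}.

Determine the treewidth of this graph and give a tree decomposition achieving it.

Treewidth 1.
One optimal decomposition is:
Bags: B1 = {0, 1}  B2 = {0, 3}  B3 = {0, 2}  B4 = {0, 4}
Tree: B1–B2, B2–B3, B1–B4

Each bag holds 2 vertices, so the decomposition has width 1, which upper-bounds the treewidth. Since G has at least one edge (e.g. 0–1), it is not an edgeless graph, so tw(G) ≥ 1. Therefore the treewidth is 1.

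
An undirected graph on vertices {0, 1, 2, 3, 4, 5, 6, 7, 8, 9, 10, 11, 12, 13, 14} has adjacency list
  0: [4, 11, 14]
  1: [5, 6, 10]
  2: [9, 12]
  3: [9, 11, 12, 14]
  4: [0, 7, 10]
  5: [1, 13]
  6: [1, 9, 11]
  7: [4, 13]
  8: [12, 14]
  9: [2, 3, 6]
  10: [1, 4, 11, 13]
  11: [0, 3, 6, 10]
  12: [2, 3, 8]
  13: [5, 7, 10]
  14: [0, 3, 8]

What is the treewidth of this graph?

A width-3 tree decomposition is:
Bags: B1 = {2, 8, 12, 14}  B2 = {2, 3, 12, 14}  B3 = {2, 3, 9, 14}  B4 = {0, 3, 9, 14}  B5 = {0, 3, 9, 11}  B6 = {0, 6, 9, 11}  B7 = {0, 4, 6, 11}  B8 = {4, 6, 10, 11}  B9 = {1, 4, 6, 10}  B10 = {1, 4, 7, 10}  B11 = {1, 7, 10, 13}  B12 = {1, 5, 7, 13}
Tree: B1–B2, B2–B3, B3–B4, B4–B5, B5–B6, B6–B7, B7–B8, B8–B9, B9–B10, B10–B11, B11–B12
Each bag holds 4 vertices, so the decomposition has width 3, which upper-bounds the treewidth. For the lower bound: the 4 vertex sets {2,8,12}, {14}, {3}, {0,6,9,11} are disjoint, each induces a connected subgraph, and every pair is joined by at least one edge of G. Contracting each set to a single vertex therefore yields K_{4} as a minor, and since treewidth is minor-monotone, tw(G) ≥ tw(K_{4}) = 3. The upper and lower bounds meet at 3, so that is the treewidth.

3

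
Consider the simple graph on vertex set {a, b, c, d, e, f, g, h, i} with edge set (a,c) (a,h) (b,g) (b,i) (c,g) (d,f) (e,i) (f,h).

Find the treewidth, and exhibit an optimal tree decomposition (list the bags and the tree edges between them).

Treewidth 1.
One optimal decomposition is:
Bags: B1 = {d, f}  B2 = {f, h}  B3 = {a, h}  B4 = {a, c}  B5 = {c, g}  B6 = {b, g}  B7 = {b, i}  B8 = {e, i}
Tree: B1–B2, B2–B3, B3–B4, B4–B5, B5–B6, B6–B7, B7–B8

The largest bag has 2 vertices, giving width 1; this decomposition certifies tw(G) ≤ 1. Any graph with an edge has treewidth ≥ 1, and G has the edge d–f. Combining the bounds, tw(G) = 1.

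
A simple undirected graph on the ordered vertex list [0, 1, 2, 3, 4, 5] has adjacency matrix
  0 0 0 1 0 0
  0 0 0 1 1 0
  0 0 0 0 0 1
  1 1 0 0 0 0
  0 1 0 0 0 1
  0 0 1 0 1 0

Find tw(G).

1

A width-1 tree decomposition is:
Bags: B1 = {2, 5}  B2 = {4, 5}  B3 = {1, 4}  B4 = {1, 3}  B5 = {0, 3}
Tree: B1–B2, B2–B3, B3–B4, B4–B5
The largest bag has 2 vertices, giving width 1; this decomposition certifies tw(G) ≤ 1. G has an edge, so its treewidth is at least 1. Therefore the treewidth is 1.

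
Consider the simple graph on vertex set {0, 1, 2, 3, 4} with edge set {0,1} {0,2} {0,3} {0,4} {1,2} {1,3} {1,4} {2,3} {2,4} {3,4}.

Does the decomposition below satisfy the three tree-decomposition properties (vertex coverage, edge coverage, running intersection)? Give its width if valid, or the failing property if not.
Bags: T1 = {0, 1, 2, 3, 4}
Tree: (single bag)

Vertex coverage: the bags together contain {0, 1, 2, 3, 4}, the full vertex set. Edge coverage: each edge of G has both endpoints in at least one bag. Running intersection: for every vertex, the bags containing it form a connected subtree. All three properties hold, so this is a valid tree decomposition of width max|bag| − 1 = 4, and hence tw(G) ≤ 4.

Yes; width 4.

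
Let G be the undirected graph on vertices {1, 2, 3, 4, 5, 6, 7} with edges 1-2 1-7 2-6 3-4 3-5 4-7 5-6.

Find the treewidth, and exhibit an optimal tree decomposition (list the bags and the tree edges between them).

Every bag has size at most 3, so the width is 3 − 1 = 2 and tw(G) ≤ 2. The edges 4–3–5–6–2–1–7–4 form a cycle, so G is not a tree and its treewidth is at least 2. Therefore the treewidth is 2.

Treewidth 2.
Bags: B1 = {3, 4, 5}  B2 = {4, 5, 6}  B3 = {2, 4, 6}  B4 = {1, 2, 4}  B5 = {1, 4, 7}
Tree: B1–B2, B2–B3, B3–B4, B4–B5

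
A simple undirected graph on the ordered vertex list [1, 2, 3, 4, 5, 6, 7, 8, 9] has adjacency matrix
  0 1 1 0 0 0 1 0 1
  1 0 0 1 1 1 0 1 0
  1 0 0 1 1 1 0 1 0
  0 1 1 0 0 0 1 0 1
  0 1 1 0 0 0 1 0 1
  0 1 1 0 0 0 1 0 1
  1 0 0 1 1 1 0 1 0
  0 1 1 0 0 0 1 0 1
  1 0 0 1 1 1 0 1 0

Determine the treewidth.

A width-4 tree decomposition is:
Bags: B1 = {1, 2, 3, 7, 9}  B2 = {2, 3, 4, 7, 9}  B3 = {2, 3, 6, 7, 9}  B4 = {2, 3, 7, 8, 9}  B5 = {2, 3, 5, 7, 9}
Tree: B1–B2, B2–B3, B3–B4, B4–B5
The largest bag has 5 vertices, giving width 4; this decomposition certifies tw(G) ≤ 4. For the lower bound: the 5 vertex sets {1,2}, {4,7}, {3,6}, {9}, {8} are disjoint, each induces a connected subgraph, and every pair is joined by at least one edge of G. Contracting each set to a single vertex therefore yields K_{5} as a minor, and since treewidth is minor-monotone, tw(G) ≥ tw(K_{5}) = 4. Combining the bounds, tw(G) = 4.

4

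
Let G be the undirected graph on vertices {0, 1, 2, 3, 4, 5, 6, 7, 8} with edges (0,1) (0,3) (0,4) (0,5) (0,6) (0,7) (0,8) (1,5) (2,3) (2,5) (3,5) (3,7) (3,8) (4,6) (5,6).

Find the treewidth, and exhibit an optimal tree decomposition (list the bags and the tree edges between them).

Treewidth 2.
One optimal decomposition is:
Bags: B1 = {0, 5, 6}  B2 = {0, 4, 6}  B3 = {0, 3, 5}  B4 = {0, 3, 8}  B5 = {0, 3, 7}  B6 = {0, 1, 5}  B7 = {2, 3, 5}
Tree: B1–B2, B1–B3, B3–B4, B3–B5, B1–B6, B3–B7

Every bag has size at most 3, so the width is 3 − 1 = 2 and tw(G) ≤ 2. For the lower bound, the 3 vertices {0, 1, 5} are pairwise adjacent, and any tree decomposition puts a clique entirely inside one bag — forcing width ≥ 2. Hence tw(G) = 2 exactly.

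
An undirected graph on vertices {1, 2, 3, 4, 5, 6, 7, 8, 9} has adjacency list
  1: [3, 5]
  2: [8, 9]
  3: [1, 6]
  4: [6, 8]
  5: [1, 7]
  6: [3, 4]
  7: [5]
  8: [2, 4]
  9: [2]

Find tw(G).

A width-1 tree decomposition is:
Bags: B1 = {5, 7}  B2 = {1, 5}  B3 = {1, 3}  B4 = {3, 6}  B5 = {4, 6}  B6 = {4, 8}  B7 = {2, 8}  B8 = {2, 9}
Tree: B1–B2, B2–B3, B3–B4, B4–B5, B5–B6, B6–B7, B7–B8
The largest bag has 2 vertices, giving width 1; this decomposition certifies tw(G) ≤ 1. Any graph with an edge has treewidth ≥ 1, and G has the edge 7–5. Therefore the treewidth is 1.

1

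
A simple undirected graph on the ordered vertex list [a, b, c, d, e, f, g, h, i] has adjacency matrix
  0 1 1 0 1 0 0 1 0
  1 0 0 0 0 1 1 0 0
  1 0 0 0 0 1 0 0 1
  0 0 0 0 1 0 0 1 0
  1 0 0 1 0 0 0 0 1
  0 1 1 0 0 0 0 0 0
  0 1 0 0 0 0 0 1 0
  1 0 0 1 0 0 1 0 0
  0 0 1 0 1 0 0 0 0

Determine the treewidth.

3

A width-3 tree decomposition is:
Bags: B1 = {d, e, g, h}  B2 = {a, e, g, h}  B3 = {a, b, e, g}  B4 = {a, b, e, i}  B5 = {a, b, c, i}  B6 = {b, c, f, i}
Tree: B1–B2, B2–B3, B3–B4, B4–B5, B5–B6
Every bag has size at most 4, so the width is 4 − 1 = 3 and tw(G) ≤ 3. For the lower bound: the 4 vertex sets {d,g,h}, {e}, {a}, {b,c,f,i} are disjoint, each induces a connected subgraph, and every pair is joined by at least one edge of G. Contracting each set to a single vertex therefore yields K_{4} as a minor, and since treewidth is minor-monotone, tw(G) ≥ tw(K_{4}) = 3. Combining the bounds, tw(G) = 3.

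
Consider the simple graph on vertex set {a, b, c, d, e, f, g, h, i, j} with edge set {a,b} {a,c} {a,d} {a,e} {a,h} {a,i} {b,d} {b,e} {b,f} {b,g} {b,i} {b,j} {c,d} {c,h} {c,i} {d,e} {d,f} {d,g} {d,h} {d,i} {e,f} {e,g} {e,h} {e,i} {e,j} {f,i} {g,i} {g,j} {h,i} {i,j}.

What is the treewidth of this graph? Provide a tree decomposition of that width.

Each bag holds 5 vertices, so the decomposition has width 4, which upper-bounds the treewidth. For the lower bound, the 5 vertices {a, d, e, h, i} are pairwise adjacent, and any tree decomposition puts a clique entirely inside one bag — forcing width ≥ 4. Therefore the treewidth is 4.

Treewidth 4.
One optimal decomposition is:
Bags: B1 = {a, b, d, e, i}  B2 = {b, d, e, g, i}  B3 = {b, e, g, i, j}  B4 = {b, d, e, f, i}  B5 = {a, d, e, h, i}  B6 = {a, c, d, h, i}
Tree: B1–B2, B2–B3, B2–B4, B1–B5, B5–B6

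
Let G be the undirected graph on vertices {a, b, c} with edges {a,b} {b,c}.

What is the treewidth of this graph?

1

A width-1 tree decomposition is:
Bags: B1 = {a, b}  B2 = {b, c}
Tree: B1–B2
The largest bag has 2 vertices, giving width 1; this decomposition certifies tw(G) ≤ 1. Any graph with an edge has treewidth ≥ 1, and G has the edge b–a. Combining the bounds, tw(G) = 1.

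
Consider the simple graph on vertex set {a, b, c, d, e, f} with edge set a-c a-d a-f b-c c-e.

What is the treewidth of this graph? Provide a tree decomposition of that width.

Treewidth 1.
One such decomposition:
Bags: B1 = {a, c}  B2 = {b, c}  B3 = {a, d}  B4 = {a, f}  B5 = {c, e}
Tree: B1–B2, B1–B3, B1–B4, B2–B5

Each bag holds 2 vertices, so the decomposition has width 1, which upper-bounds the treewidth. Since G has at least one edge (e.g. a–c), it is not an edgeless graph, so tw(G) ≥ 1. Hence tw(G) = 1 exactly.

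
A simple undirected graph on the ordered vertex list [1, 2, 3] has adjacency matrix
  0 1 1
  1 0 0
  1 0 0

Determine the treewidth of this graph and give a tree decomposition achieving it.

Treewidth 1.
Bags: B1 = {1, 3}  B2 = {1, 2}
Tree: B1–B2

Each bag holds 2 vertices, so the decomposition has width 1, which upper-bounds the treewidth. Since G has at least one edge (e.g. 3–1), it is not an edgeless graph, so tw(G) ≥ 1. Hence tw(G) = 1 exactly.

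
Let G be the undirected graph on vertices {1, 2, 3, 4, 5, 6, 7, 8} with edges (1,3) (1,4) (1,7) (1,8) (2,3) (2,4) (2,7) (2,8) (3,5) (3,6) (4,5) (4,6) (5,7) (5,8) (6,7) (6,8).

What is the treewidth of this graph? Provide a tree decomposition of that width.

Treewidth 4.
One optimal decomposition is:
Bags: B1 = {1, 3, 4, 7, 8}  B2 = {3, 4, 5, 7, 8}  B3 = {2, 3, 4, 7, 8}  B4 = {3, 4, 6, 7, 8}
Tree: B1–B2, B2–B3, B3–B4

The largest bag has 5 vertices, giving width 4; this decomposition certifies tw(G) ≤ 4. For the lower bound: the 5 vertex sets {1,4}, {5,8}, {2,7}, {3}, {6} are disjoint, each induces a connected subgraph, and every pair is joined by at least one edge of G. Contracting each set to a single vertex therefore yields K_{5} as a minor, and since treewidth is minor-monotone, tw(G) ≥ tw(K_{5}) = 4. Combining the bounds, tw(G) = 4.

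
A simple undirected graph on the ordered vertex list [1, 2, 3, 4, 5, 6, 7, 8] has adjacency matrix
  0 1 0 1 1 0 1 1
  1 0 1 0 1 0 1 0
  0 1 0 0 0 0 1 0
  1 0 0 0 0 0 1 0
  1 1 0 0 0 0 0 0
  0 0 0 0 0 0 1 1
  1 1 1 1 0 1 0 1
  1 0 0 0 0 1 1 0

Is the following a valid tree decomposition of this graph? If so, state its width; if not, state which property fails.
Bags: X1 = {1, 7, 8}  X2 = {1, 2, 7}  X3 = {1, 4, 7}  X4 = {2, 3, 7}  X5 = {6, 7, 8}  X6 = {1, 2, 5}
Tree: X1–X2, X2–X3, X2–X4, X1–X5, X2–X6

Checking the three conditions: (i) the bags cover all of {1, 2, 3, 4, 5, 6, 7, 8}; (ii) for each edge, some bag contains both endpoints; (iii) the bags containing any fixed vertex form a subtree. All hold, so the decomposition is valid with width 3 − 1 = 2.

Yes; width 2.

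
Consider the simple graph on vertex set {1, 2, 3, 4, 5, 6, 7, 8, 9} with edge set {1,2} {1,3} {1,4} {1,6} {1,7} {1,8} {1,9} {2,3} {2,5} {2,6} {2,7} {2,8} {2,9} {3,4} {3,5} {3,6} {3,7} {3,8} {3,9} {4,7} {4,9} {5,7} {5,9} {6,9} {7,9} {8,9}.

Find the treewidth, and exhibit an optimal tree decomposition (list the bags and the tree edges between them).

Every bag has size at most 5, so the width is 5 − 1 = 4 and tw(G) ≤ 4. Conversely, {1, 2, 3, 8, 9} is a clique of size 5, and the vertices of any clique must share a bag in every tree decomposition; so some bag has ≥ 5 vertices and tw(G) ≥ 4. Hence tw(G) = 4 exactly.

Treewidth 4.
One such decomposition:
Bags: B1 = {1, 2, 3, 7, 9}  B2 = {1, 2, 3, 8, 9}  B3 = {1, 3, 4, 7, 9}  B4 = {1, 2, 3, 6, 9}  B5 = {2, 3, 5, 7, 9}
Tree: B1–B2, B1–B3, B1–B4, B1–B5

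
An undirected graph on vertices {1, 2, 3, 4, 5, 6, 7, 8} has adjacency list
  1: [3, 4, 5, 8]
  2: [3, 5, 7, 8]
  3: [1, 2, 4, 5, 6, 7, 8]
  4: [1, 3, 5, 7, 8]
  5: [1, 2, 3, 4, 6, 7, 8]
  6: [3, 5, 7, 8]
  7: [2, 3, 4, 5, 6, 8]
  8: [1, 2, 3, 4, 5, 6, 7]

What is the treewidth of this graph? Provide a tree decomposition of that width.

The largest bag has 5 vertices, giving width 4; this decomposition certifies tw(G) ≤ 4. Conversely, {1, 3, 4, 5, 8} is a clique of size 5, and the vertices of any clique must share a bag in every tree decomposition; so some bag has ≥ 5 vertices and tw(G) ≥ 4. Combining the bounds, tw(G) = 4.

Treewidth 4.
One such decomposition:
Bags: B1 = {2, 3, 5, 7, 8}  B2 = {3, 5, 6, 7, 8}  B3 = {3, 4, 5, 7, 8}  B4 = {1, 3, 4, 5, 8}
Tree: B1–B2, B1–B3, B3–B4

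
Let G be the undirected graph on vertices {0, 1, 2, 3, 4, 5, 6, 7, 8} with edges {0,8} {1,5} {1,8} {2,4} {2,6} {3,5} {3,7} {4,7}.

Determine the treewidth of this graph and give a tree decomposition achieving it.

Treewidth 1.
One optimal decomposition is:
Bags: B1 = {0, 8}  B2 = {1, 8}  B3 = {1, 5}  B4 = {3, 5}  B5 = {3, 7}  B6 = {4, 7}  B7 = {2, 4}  B8 = {2, 6}
Tree: B1–B2, B2–B3, B3–B4, B4–B5, B5–B6, B6–B7, B7–B8

The largest bag has 2 vertices, giving width 1; this decomposition certifies tw(G) ≤ 1. Since G has at least one edge (e.g. 0–8), it is not an edgeless graph, so tw(G) ≥ 1. Therefore the treewidth is 1.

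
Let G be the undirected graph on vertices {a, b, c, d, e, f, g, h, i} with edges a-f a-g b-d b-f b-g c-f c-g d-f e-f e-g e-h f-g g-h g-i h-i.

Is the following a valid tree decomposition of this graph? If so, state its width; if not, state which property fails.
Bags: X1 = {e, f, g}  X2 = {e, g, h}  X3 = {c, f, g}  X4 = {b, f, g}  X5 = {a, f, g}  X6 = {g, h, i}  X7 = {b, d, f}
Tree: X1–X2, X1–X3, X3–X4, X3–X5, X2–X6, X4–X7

Every vertex of G appears in some bag (union = {a, b, c, d, e, f, g, h, i}); every edge is covered by a bag; and for each vertex v the set of bags containing v is connected in the bag tree. The decomposition is therefore valid. The largest bag has 3 vertices, so the width is 2.

Yes; width 2.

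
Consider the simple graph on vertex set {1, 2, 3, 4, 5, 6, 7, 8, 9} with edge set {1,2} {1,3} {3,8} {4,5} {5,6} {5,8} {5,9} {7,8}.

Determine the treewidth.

1

A width-1 tree decomposition is:
Bags: B1 = {3, 8}  B2 = {5, 8}  B3 = {5, 6}  B4 = {1, 3}  B5 = {1, 2}  B6 = {5, 9}  B7 = {4, 5}  B8 = {7, 8}
Tree: B1–B2, B2–B3, B1–B4, B4–B5, B3–B6, B3–B7, B1–B8
Each bag holds 2 vertices, so the decomposition has width 1, which upper-bounds the treewidth. G has an edge, so its treewidth is at least 1. Therefore the treewidth is 1.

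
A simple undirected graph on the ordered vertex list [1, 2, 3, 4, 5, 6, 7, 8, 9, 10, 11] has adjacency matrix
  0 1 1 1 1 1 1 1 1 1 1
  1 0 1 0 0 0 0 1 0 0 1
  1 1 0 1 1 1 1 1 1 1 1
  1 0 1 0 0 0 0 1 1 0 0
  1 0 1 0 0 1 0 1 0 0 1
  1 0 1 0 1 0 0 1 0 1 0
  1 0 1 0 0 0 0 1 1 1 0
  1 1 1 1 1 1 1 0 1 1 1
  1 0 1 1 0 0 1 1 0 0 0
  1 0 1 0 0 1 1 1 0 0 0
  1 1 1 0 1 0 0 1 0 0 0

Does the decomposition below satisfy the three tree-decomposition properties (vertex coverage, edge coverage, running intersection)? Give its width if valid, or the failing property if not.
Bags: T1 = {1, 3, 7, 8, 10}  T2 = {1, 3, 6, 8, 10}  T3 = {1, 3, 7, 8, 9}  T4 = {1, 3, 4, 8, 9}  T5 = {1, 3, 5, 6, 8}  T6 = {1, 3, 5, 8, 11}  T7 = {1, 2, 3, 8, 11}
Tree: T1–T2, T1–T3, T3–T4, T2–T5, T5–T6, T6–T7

Yes; width 4.

Every vertex of G appears in some bag (union = {1, 2, 3, 4, 5, 6, 7, 8, 9, 10, 11}); every edge is covered by a bag; and for each vertex v the set of bags containing v is connected in the bag tree. The decomposition is therefore valid. The largest bag has 5 vertices, so the width is 4.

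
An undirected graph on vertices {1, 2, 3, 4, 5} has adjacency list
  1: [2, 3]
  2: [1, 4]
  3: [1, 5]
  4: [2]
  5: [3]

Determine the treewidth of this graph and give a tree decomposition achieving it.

Treewidth 1.
Bags: B1 = {1, 2}  B2 = {2, 4}  B3 = {1, 3}  B4 = {3, 5}
Tree: B1–B2, B1–B3, B3–B4

The largest bag has 2 vertices, giving width 1; this decomposition certifies tw(G) ≤ 1. Any graph with an edge has treewidth ≥ 1, and G has the edge 2–1. Combining the bounds, tw(G) = 1.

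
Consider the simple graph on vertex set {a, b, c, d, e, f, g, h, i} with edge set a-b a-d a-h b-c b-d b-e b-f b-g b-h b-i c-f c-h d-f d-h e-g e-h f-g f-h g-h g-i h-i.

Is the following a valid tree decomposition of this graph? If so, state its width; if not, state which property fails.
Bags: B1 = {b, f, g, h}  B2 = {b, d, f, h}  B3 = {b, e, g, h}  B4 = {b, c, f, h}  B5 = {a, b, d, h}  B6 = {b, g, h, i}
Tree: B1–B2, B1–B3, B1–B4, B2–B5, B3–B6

Every vertex of G appears in some bag (union = {a, b, c, d, e, f, g, h, i}); every edge is covered by a bag; and for each vertex v the set of bags containing v is connected in the bag tree. The decomposition is therefore valid. The largest bag has 4 vertices, so the width is 3.

Yes; width 3.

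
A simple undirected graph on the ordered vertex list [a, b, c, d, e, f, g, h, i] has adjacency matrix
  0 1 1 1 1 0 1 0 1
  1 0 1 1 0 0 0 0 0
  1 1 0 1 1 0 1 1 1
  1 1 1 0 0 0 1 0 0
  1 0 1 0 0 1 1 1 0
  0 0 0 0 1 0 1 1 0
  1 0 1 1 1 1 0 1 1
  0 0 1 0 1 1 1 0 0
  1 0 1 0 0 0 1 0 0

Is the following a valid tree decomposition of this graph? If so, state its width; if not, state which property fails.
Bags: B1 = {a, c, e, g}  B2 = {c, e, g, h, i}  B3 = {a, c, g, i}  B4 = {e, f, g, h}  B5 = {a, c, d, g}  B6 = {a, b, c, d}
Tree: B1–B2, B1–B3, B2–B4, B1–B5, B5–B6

A tree decomposition must satisfy three properties: every vertex lies in some bag; for every edge, both endpoints lie together in some bag; and for every vertex, the bags containing it form a connected subtree. Here bags containing vertex i are not connected in the tree, so the decomposition is invalid.

No — bags containing vertex i are not connected in the tree.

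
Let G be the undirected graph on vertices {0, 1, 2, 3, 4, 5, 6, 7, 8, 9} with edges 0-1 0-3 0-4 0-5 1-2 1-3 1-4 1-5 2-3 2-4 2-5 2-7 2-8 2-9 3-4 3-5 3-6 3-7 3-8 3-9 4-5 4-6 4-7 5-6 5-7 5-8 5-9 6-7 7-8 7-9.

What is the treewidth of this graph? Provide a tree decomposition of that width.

Treewidth 4.
Bags: B1 = {2, 3, 5, 7, 8}  B2 = {2, 3, 4, 5, 7}  B3 = {2, 3, 5, 7, 9}  B4 = {1, 2, 3, 4, 5}  B5 = {0, 1, 3, 4, 5}  B6 = {3, 4, 5, 6, 7}
Tree: B1–B2, B1–B3, B2–B4, B4–B5, B2–B6

Every bag has size at most 5, so the width is 5 − 1 = 4 and tw(G) ≤ 4. For the lower bound, the 5 vertices {0, 1, 3, 4, 5} are pairwise adjacent, and any tree decomposition puts a clique entirely inside one bag — forcing width ≥ 4. Hence tw(G) = 4 exactly.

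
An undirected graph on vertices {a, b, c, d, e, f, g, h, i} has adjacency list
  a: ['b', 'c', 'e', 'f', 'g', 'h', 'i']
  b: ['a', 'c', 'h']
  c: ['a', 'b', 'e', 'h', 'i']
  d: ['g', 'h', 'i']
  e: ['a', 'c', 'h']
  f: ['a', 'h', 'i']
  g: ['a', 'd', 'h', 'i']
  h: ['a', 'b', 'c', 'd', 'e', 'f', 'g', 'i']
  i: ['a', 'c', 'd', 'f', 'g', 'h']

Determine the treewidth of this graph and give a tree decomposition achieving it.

Each bag holds 4 vertices, so the decomposition has width 3, which upper-bounds the treewidth. For the lower bound, the 4 vertices {d, g, h, i} are pairwise adjacent, and any tree decomposition puts a clique entirely inside one bag — forcing width ≥ 3. Therefore the treewidth is 3.

Treewidth 3.
Bags: B1 = {a, c, h, i}  B2 = {a, f, h, i}  B3 = {a, b, c, h}  B4 = {a, g, h, i}  B5 = {d, g, h, i}  B6 = {a, c, e, h}
Tree: B1–B2, B1–B3, B2–B4, B4–B5, B3–B6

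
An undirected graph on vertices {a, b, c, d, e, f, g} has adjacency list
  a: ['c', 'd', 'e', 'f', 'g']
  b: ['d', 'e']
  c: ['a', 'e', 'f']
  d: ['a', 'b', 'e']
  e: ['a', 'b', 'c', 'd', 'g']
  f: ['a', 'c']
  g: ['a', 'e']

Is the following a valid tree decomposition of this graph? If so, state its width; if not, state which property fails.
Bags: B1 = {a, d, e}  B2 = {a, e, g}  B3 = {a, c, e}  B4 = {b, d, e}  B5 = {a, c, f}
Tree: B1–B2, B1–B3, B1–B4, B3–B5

Every vertex of G appears in some bag (union = {a, b, c, d, e, f, g}); every edge is covered by a bag; and for each vertex v the set of bags containing v is connected in the bag tree. The decomposition is therefore valid. The largest bag has 3 vertices, so the width is 2.

Yes; width 2.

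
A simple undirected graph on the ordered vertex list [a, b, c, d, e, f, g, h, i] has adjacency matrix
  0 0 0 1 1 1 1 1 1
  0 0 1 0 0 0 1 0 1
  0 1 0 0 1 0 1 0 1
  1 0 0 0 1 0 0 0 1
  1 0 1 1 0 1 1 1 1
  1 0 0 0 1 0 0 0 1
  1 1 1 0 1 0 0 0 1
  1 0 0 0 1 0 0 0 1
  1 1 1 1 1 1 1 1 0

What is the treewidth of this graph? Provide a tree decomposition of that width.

Treewidth 3.
One such decomposition:
Bags: B1 = {a, e, h, i}  B2 = {a, e, f, i}  B3 = {a, d, e, i}  B4 = {a, e, g, i}  B5 = {c, e, g, i}  B6 = {b, c, g, i}
Tree: B1–B2, B1–B3, B3–B4, B4–B5, B5–B6

Each bag holds 4 vertices, so the decomposition has width 3, which upper-bounds the treewidth. For the lower bound, the 4 vertices {c, e, g, i} are pairwise adjacent, and any tree decomposition puts a clique entirely inside one bag — forcing width ≥ 3. The upper and lower bounds meet at 3, so that is the treewidth.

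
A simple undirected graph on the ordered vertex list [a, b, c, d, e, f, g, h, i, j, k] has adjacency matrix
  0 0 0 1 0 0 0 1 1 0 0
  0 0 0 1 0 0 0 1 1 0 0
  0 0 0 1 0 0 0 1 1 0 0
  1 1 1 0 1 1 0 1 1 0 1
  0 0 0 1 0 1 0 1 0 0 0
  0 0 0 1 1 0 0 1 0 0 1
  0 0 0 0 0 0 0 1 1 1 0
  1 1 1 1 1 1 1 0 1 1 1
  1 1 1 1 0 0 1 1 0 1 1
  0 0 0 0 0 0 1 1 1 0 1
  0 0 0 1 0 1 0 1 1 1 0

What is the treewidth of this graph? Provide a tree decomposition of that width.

Treewidth 3.
One such decomposition:
Bags: B1 = {d, h, i, k}  B2 = {d, f, h, k}  B3 = {d, e, f, h}  B4 = {b, d, h, i}  B5 = {h, i, j, k}  B6 = {a, d, h, i}  B7 = {g, h, i, j}  B8 = {c, d, h, i}
Tree: B1–B2, B2–B3, B1–B4, B1–B5, B4–B6, B5–B7, B4–B8

The largest bag has 4 vertices, giving width 3; this decomposition certifies tw(G) ≤ 3. On the other hand G contains the 4-clique {d, e, f, h}. A clique must lie in a single bag of any decomposition, so no decomposition can have width below 3. Combining the bounds, tw(G) = 3.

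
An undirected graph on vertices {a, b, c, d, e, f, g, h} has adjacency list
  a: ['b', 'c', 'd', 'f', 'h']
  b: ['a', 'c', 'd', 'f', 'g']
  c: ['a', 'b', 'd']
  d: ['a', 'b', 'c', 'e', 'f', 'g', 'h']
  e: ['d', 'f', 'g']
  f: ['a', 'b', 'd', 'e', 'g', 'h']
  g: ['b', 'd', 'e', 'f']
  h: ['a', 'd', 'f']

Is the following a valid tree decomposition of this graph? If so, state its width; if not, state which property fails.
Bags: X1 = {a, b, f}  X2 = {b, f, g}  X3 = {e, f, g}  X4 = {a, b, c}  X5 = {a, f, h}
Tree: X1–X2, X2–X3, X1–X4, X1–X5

No — vertex d appears in no bag.

A tree decomposition must satisfy three properties: every vertex lies in some bag; for every edge, both endpoints lie together in some bag; and for every vertex, the bags containing it form a connected subtree. Here vertex d appears in no bag, so the decomposition is invalid.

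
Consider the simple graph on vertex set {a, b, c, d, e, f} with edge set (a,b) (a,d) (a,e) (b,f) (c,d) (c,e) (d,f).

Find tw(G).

2

A width-2 tree decomposition is:
Bags: B1 = {b, d, f}  B2 = {a, b, d}  B3 = {a, c, d}  B4 = {a, c, e}
Tree: B1–B2, B2–B3, B3–B4
Every bag has size at most 3, so the width is 3 − 1 = 2 and tw(G) ≤ 2. Since f–b–a–d–f is a cycle in G, G is not acyclic. Forests are exactly the graphs of treewidth ≤ 1, so tw(G) ≥ 2. The upper and lower bounds meet at 2, so that is the treewidth.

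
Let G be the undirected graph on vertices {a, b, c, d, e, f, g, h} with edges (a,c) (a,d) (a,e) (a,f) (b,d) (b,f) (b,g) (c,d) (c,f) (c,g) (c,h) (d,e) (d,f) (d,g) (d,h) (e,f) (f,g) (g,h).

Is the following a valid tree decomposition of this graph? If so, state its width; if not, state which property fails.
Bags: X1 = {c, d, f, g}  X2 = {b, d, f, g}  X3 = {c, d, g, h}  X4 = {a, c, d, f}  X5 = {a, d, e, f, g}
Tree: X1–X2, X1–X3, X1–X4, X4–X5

No — bags containing vertex g are not connected in the tree.

A tree decomposition must satisfy three properties: every vertex lies in some bag; for every edge, both endpoints lie together in some bag; and for every vertex, the bags containing it form a connected subtree. Here bags containing vertex g are not connected in the tree, so the decomposition is invalid.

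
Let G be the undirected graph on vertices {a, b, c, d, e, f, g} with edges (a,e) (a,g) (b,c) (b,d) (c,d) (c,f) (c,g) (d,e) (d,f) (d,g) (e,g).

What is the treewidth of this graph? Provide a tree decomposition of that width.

Each bag holds 3 vertices, so the decomposition has width 2, which upper-bounds the treewidth. Conversely, {d, e, g} is a clique of size 3, and the vertices of any clique must share a bag in every tree decomposition; so some bag has ≥ 3 vertices and tw(G) ≥ 2. The upper and lower bounds meet at 2, so that is the treewidth.

Treewidth 2.
One such decomposition:
Bags: B1 = {c, d, g}  B2 = {b, c, d}  B3 = {d, e, g}  B4 = {c, d, f}  B5 = {a, e, g}
Tree: B1–B2, B1–B3, B1–B4, B3–B5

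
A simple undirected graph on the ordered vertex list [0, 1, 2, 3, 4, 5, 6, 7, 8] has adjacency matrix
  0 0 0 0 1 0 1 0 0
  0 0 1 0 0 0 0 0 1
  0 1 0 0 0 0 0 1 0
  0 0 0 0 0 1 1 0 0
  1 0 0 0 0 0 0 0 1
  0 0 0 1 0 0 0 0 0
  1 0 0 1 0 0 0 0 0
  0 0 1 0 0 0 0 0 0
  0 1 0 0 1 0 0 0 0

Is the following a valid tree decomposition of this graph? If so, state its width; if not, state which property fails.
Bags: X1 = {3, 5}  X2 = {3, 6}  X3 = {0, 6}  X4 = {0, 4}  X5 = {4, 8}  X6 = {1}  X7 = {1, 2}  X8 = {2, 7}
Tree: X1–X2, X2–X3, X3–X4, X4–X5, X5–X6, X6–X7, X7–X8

A tree decomposition must satisfy three properties: every vertex lies in some bag; for every edge, both endpoints lie together in some bag; and for every vertex, the bags containing it form a connected subtree. Here edge (8,1) lies in no bag, so the decomposition is invalid.

No — edge (8,1) lies in no bag.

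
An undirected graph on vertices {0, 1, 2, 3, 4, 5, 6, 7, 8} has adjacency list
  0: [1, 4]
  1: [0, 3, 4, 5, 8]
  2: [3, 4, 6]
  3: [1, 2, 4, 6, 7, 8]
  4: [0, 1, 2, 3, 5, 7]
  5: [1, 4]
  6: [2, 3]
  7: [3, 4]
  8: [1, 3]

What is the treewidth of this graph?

2

A width-2 tree decomposition is:
Bags: B1 = {1, 3, 4}  B2 = {1, 3, 8}  B3 = {2, 3, 4}  B4 = {3, 4, 7}  B5 = {1, 4, 5}  B6 = {0, 1, 4}  B7 = {2, 3, 6}
Tree: B1–B2, B1–B3, B1–B4, B1–B5, B1–B6, B3–B7
Every bag has size at most 3, so the width is 3 − 1 = 2 and tw(G) ≤ 2. On the other hand G contains the 3-clique {0, 1, 4}. A clique must lie in a single bag of any decomposition, so no decomposition can have width below 2. Combining the bounds, tw(G) = 2.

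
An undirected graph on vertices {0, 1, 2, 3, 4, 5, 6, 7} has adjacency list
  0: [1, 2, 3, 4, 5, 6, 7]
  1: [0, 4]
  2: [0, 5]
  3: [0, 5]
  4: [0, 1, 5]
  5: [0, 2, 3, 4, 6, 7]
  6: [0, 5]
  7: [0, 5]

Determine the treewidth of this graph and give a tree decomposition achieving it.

Every bag has size at most 3, so the width is 3 − 1 = 2 and tw(G) ≤ 2. For the lower bound, the 3 vertices {0, 1, 4} are pairwise adjacent, and any tree decomposition puts a clique entirely inside one bag — forcing width ≥ 2. Hence tw(G) = 2 exactly.

Treewidth 2.
One optimal decomposition is:
Bags: B1 = {0, 5, 7}  B2 = {0, 2, 5}  B3 = {0, 4, 5}  B4 = {0, 3, 5}  B5 = {0, 1, 4}  B6 = {0, 5, 6}
Tree: B1–B2, B1–B3, B1–B4, B3–B5, B2–B6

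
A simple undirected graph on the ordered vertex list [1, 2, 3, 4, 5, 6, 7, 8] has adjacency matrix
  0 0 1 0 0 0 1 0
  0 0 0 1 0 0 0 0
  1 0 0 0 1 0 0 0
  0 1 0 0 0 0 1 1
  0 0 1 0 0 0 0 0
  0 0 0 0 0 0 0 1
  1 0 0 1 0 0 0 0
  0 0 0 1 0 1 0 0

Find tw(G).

A width-1 tree decomposition is:
Bags: B1 = {4, 7}  B2 = {1, 7}  B3 = {4, 8}  B4 = {1, 3}  B5 = {3, 5}  B6 = {6, 8}  B7 = {2, 4}
Tree: B1–B2, B1–B3, B2–B4, B4–B5, B3–B6, B1–B7
Every bag has size at most 2, so the width is 2 − 1 = 1 and tw(G) ≤ 1. Any graph with an edge has treewidth ≥ 1, and G has the edge 4–7. Therefore the treewidth is 1.

1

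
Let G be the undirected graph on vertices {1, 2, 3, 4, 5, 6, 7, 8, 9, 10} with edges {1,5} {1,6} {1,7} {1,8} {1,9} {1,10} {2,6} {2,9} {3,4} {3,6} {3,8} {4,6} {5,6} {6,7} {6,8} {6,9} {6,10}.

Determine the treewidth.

2

A width-2 tree decomposition is:
Bags: B1 = {1, 6, 8}  B2 = {1, 6, 10}  B3 = {1, 6, 9}  B4 = {1, 6, 7}  B5 = {2, 6, 9}  B6 = {3, 6, 8}  B7 = {1, 5, 6}  B8 = {3, 4, 6}
Tree: B1–B2, B2–B3, B1–B4, B3–B5, B1–B6, B1–B7, B6–B8
Every bag has size at most 3, so the width is 3 − 1 = 2 and tw(G) ≤ 2. Conversely, {1, 5, 6} is a clique of size 3, and the vertices of any clique must share a bag in every tree decomposition; so some bag has ≥ 3 vertices and tw(G) ≥ 2. Combining the bounds, tw(G) = 2.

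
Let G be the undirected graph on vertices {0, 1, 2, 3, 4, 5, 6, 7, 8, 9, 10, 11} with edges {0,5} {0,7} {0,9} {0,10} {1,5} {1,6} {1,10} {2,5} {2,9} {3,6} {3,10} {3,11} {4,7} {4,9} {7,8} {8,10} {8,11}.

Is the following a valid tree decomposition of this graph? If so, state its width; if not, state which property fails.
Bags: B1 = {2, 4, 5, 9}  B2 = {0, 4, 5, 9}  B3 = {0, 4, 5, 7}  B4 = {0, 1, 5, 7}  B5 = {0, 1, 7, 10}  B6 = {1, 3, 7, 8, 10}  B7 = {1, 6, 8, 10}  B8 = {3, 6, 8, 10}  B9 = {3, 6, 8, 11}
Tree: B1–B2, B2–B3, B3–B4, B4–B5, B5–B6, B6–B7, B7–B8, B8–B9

No — bags containing vertex 3 are not connected in the tree.

A tree decomposition must satisfy three properties: every vertex lies in some bag; for every edge, both endpoints lie together in some bag; and for every vertex, the bags containing it form a connected subtree. Here bags containing vertex 3 are not connected in the tree, so the decomposition is invalid.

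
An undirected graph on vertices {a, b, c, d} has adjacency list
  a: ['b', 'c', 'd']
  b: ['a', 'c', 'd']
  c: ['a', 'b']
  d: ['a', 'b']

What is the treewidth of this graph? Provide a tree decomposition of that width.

Every bag has size at most 3, so the width is 3 − 1 = 2 and tw(G) ≤ 2. On the other hand G contains the 3-clique {a, b, d}. A clique must lie in a single bag of any decomposition, so no decomposition can have width below 2. Combining the bounds, tw(G) = 2.

Treewidth 2.
One optimal decomposition is:
Bags: B1 = {a, b, c}  B2 = {a, b, d}
Tree: B1–B2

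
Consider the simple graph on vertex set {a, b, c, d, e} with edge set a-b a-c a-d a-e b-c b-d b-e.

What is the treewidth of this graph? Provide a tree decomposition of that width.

Each bag holds 3 vertices, so the decomposition has width 2, which upper-bounds the treewidth. For the lower bound, the 3 vertices {a, b, d} are pairwise adjacent, and any tree decomposition puts a clique entirely inside one bag — forcing width ≥ 2. Therefore the treewidth is 2.

Treewidth 2.
Bags: B1 = {a, b, e}  B2 = {a, b, d}  B3 = {a, b, c}
Tree: B1–B2, B2–B3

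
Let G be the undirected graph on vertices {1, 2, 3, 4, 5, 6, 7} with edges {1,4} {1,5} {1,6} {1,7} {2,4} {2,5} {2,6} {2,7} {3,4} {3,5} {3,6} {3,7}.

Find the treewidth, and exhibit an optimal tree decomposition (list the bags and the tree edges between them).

The largest bag has 4 vertices, giving width 3; this decomposition certifies tw(G) ≤ 3. For the lower bound: the 4 vertex sets {3,6}, {2,4}, {1}, {7} are disjoint, each induces a connected subgraph, and every pair is joined by at least one edge of G. Contracting each set to a single vertex therefore yields K_{4} as a minor, and since treewidth is minor-monotone, tw(G) ≥ tw(K_{4}) = 3. The upper and lower bounds meet at 3, so that is the treewidth.

Treewidth 3.
Bags: B1 = {1, 2, 3, 6}  B2 = {1, 2, 3, 4}  B3 = {1, 2, 3, 7}  B4 = {1, 2, 3, 5}
Tree: B1–B2, B2–B3, B3–B4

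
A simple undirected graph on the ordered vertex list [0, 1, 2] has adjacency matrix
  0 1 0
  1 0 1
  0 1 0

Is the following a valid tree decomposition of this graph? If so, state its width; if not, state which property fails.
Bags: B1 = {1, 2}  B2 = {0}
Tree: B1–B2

A tree decomposition must satisfy three properties: every vertex lies in some bag; for every edge, both endpoints lie together in some bag; and for every vertex, the bags containing it form a connected subtree. Here edge (1,0) lies in no bag, so the decomposition is invalid.

No — edge (1,0) lies in no bag.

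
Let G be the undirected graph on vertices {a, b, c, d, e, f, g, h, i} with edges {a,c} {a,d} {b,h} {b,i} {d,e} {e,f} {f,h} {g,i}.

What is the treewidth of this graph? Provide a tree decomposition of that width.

The largest bag has 2 vertices, giving width 1; this decomposition certifies tw(G) ≤ 1. Since G has at least one edge (e.g. g–i), it is not an edgeless graph, so tw(G) ≥ 1. Hence tw(G) = 1 exactly.

Treewidth 1.
One optimal decomposition is:
Bags: B1 = {g, i}  B2 = {b, i}  B3 = {b, h}  B4 = {f, h}  B5 = {e, f}  B6 = {d, e}  B7 = {a, d}  B8 = {a, c}
Tree: B1–B2, B2–B3, B3–B4, B4–B5, B5–B6, B6–B7, B7–B8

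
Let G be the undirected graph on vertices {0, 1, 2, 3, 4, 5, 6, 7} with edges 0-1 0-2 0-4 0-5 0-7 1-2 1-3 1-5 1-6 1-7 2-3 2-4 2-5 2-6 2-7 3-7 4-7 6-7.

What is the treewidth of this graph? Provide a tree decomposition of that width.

Treewidth 3.
Bags: B1 = {1, 2, 6, 7}  B2 = {0, 1, 2, 7}  B3 = {0, 2, 4, 7}  B4 = {1, 2, 3, 7}  B5 = {0, 1, 2, 5}
Tree: B1–B2, B2–B3, B1–B4, B2–B5

Each bag holds 4 vertices, so the decomposition has width 3, which upper-bounds the treewidth. For the lower bound, the 4 vertices {0, 1, 2, 5} are pairwise adjacent, and any tree decomposition puts a clique entirely inside one bag — forcing width ≥ 3. Hence tw(G) = 3 exactly.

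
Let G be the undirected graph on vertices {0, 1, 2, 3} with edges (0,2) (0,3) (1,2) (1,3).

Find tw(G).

2

A width-2 tree decomposition is:
Bags: B1 = {0, 1, 2}  B2 = {0, 1, 3}
Tree: B1–B2
Each bag holds 3 vertices, so the decomposition has width 2, which upper-bounds the treewidth. For the lower bound, G contains the cycle 0–2–1–3–0, so G is not a forest; only forests have treewidth ≤ 1, hence tw(G) ≥ 2. The upper and lower bounds meet at 2, so that is the treewidth.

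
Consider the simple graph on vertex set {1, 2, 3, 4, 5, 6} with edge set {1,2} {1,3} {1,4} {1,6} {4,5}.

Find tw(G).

1

A width-1 tree decomposition is:
Bags: B1 = {4, 5}  B2 = {1, 4}  B3 = {1, 3}  B4 = {1, 2}  B5 = {1, 6}
Tree: B1–B2, B2–B3, B3–B4, B4–B5
The largest bag has 2 vertices, giving width 1; this decomposition certifies tw(G) ≤ 1. Since G has at least one edge (e.g. 4–5), it is not an edgeless graph, so tw(G) ≥ 1. Combining the bounds, tw(G) = 1.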